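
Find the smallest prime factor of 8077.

41

8077 is odd.
Digit sum 22, not divisible by 3.
Ends in 7: not divisible by 5.
7: 8077 = 7·1153 + 6
11: 8077 = 11·734 + 3
13: 8077 = 13·621 + 4
17: 8077 = 17·475 + 2
19: 8077 = 19·425 + 2
23: 8077 = 23·351 + 4
29: 8077 = 29·278 + 15
31: 8077 = 31·260 + 17
37: 8077 = 37·218 + 11
41: 8077 = 41·197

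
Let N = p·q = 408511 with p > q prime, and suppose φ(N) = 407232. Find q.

607

φ(n) = (p−1)(q−1) = n − (p+q) + 1, so p + q = 408511 − 407232 + 1 = 1280.
p and q are the roots of t² − 1280t + 408511 = 0.
Discriminant: 1280² − 4·408511 = 1638400 − 1634044 = 4356; √4356 = 66.
q = (1280 − 66)/2 = 607, p = (1280 + 66)/2 = 673.
Check: 607 · 673 = 408511.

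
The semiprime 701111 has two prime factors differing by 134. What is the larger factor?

907

Since p = q + 134, we have 701111 = q(q + 134), so q² + 134q − 701111 = 0.
Discriminant: 134² + 4·701111 = 17956 + 2804444 = 2822400; √2822400 = 1680.
q = (−134 + 1680)/2 = 773, and p = q + 134 = 907.
Check: 773 · 907 = 701111.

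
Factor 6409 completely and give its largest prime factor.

29

6409 = 13 · 493
493 = 17 · 29
29 is prime.
So 6409 = 13 · 17 · 29; the largest prime factor is 29.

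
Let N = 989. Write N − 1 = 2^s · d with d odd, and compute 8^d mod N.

989 − 1 = 988 = 2^2 · 247, so d = 247.
8^1 ≡ 8 (mod 989)
8^2 ≡ 8^2 = 64 ≡ 64 (mod 989)
8^4 ≡ 64^2 = 4096 ≡ 140 (mod 989)
8^8 ≡ 140^2 = 19600 ≡ 809 (mod 989)
8^16 ≡ 809^2 = 654481 ≡ 752 (mod 989)
8^32 ≡ 752^2 = 565504 ≡ 785 (mod 989)
8^64 ≡ 785^2 = 616225 ≡ 78 (mod 989)
8^128 ≡ 78^2 = 6084 ≡ 150 (mod 989)
247 = 128 + 64 + 32 + 16 + 4 + 2 + 1 in binary powers of 2.
So 8^247 ≡ 150 · 78 · 785 · 752 · 140 · 64 · 8 ≡ 108 (mod 989).
Squaring chain: 108 → 785; never reaches −1, so base 8 is a Miller–Rabin witness that 989 is composite.

108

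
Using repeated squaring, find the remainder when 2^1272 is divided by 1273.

2^1 ≡ 2 (mod 1273)
2^2 ≡ 2^2 = 4 ≡ 4 (mod 1273)
2^4 ≡ 4^2 = 16 ≡ 16 (mod 1273)
2^8 ≡ 16^2 = 256 ≡ 256 (mod 1273)
2^16 ≡ 256^2 = 65536 ≡ 613 (mod 1273)
2^32 ≡ 613^2 = 375769 ≡ 234 (mod 1273)
2^64 ≡ 234^2 = 54756 ≡ 17 (mod 1273)
2^128 ≡ 17^2 = 289 ≡ 289 (mod 1273)
2^256 ≡ 289^2 = 83521 ≡ 776 (mod 1273)
2^512 ≡ 776^2 = 602176 ≡ 47 (mod 1273)
2^1024 ≡ 47^2 = 2209 ≡ 936 (mod 1273)
1272 = 1024 + 128 + 64 + 32 + 16 + 8 in binary powers of 2.
So 2^1272 ≡ 936 · 289 · 17 · 234 · 613 · 256 ≡ 1246 (mod 1273).
Since 1246 ≠ 1, base 2 is a Fermat witness: 1273 is composite.

1246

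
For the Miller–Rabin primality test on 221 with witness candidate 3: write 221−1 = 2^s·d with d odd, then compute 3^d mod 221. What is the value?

221 − 1 = 220 = 2^2 · 55, so d = 55.
3^1 ≡ 3 (mod 221)
3^2 ≡ 3^2 = 9 ≡ 9 (mod 221)
3^4 ≡ 9^2 = 81 ≡ 81 (mod 221)
3^8 ≡ 81^2 = 6561 ≡ 152 (mod 221)
3^16 ≡ 152^2 = 23104 ≡ 120 (mod 221)
3^32 ≡ 120^2 = 14400 ≡ 35 (mod 221)
55 = 32 + 16 + 4 + 2 + 1 in binary powers of 2.
So 3^55 ≡ 35 · 120 · 81 · 9 · 3 ≡ 198 (mod 221).
Squaring chain: 198 → 87; never reaches −1, so base 3 is a Miller–Rabin witness that 221 is composite.

198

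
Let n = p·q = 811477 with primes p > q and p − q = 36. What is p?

919

Since p = q + 36, we have 811477 = q(q + 36), so q² + 36q − 811477 = 0.
Discriminant: 36² + 4·811477 = 1296 + 3245908 = 3247204; √3247204 = 1802.
q = (−36 + 1802)/2 = 883, and p = q + 36 = 919.
Check: 883 · 919 = 811477.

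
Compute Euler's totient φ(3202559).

Factor: 3202559 = 127 · 151 · 167.
φ(3202559) = (127−1) · (151−1) · (167−1) = 126 · 150 · 166 = 3137400.

3137400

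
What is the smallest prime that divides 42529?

71

42529 is odd.
Digit sum 22, not divisible by 3.
Ends in 9: not divisible by 5.
7: 42529 = 7·6075 + 4
11: 42529 = 11·3866 + 3
13: 42529 = 13·3271 + 6
17: 42529 = 17·2501 + 12
19: 42529 = 19·2238 + 7
23: 42529 = 23·1849 + 2
29: 42529 = 29·1466 + 15
31: 42529 = 31·1371 + 28
37: 42529 = 37·1149 + 16
41: 42529 = 41·1037 + 12
43: 42529 = 43·989 + 2
47: 42529 = 47·904 + 41
53: 42529 = 53·802 + 23
59: 42529 = 59·720 + 49
61: 42529 = 61·697 + 12
67: 42529 = 67·634 + 51
71: 42529 = 71·599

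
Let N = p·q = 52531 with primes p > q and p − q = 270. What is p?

401

Since p = q + 270, we have 52531 = q(q + 270), so q² + 270q − 52531 = 0.
Discriminant: 270² + 4·52531 = 72900 + 210124 = 283024; √283024 = 532.
q = (−270 + 532)/2 = 131, and p = q + 270 = 401.
Check: 131 · 401 = 52531.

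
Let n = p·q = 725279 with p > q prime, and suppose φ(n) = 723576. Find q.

φ(n) = (p−1)(q−1) = n − (p+q) + 1, so p + q = 725279 − 723576 + 1 = 1704.
p and q are the roots of t² − 1704t + 725279 = 0.
Discriminant: 1704² − 4·725279 = 2903616 − 2901116 = 2500; √2500 = 50.
q = (1704 − 50)/2 = 827, p = (1704 + 50)/2 = 877.
Check: 827 · 877 = 725279.

827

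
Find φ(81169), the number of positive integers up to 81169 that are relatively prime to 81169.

Factor: 81169 = 11 · 47 · 157.
φ(81169) = (11−1) · (47−1) · (157−1) = 10 · 46 · 156 = 71760.

71760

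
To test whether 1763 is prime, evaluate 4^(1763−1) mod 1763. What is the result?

4^1 ≡ 4 (mod 1763)
4^2 ≡ 4^2 = 16 ≡ 16 (mod 1763)
4^4 ≡ 16^2 = 256 ≡ 256 (mod 1763)
4^8 ≡ 256^2 = 65536 ≡ 305 (mod 1763)
4^16 ≡ 305^2 = 93025 ≡ 1349 (mod 1763)
4^32 ≡ 1349^2 = 1819801 ≡ 385 (mod 1763)
4^64 ≡ 385^2 = 148225 ≡ 133 (mod 1763)
4^128 ≡ 133^2 = 17689 ≡ 59 (mod 1763)
4^256 ≡ 59^2 = 3481 ≡ 1718 (mod 1763)
4^512 ≡ 1718^2 = 2951524 ≡ 262 (mod 1763)
4^1024 ≡ 262^2 = 68644 ≡ 1650 (mod 1763)
1762 = 1024 + 512 + 128 + 64 + 32 + 2 in binary powers of 2.
So 4^1762 ≡ 1650 · 262 · 59 · 133 · 385 · 16 ≡ 508 (mod 1763).
Since 508 ≠ 1, base 4 is a Fermat witness: 1763 is composite.

508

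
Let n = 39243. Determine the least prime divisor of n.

39243 is odd.
Digit sum 21, divisible by 3.

3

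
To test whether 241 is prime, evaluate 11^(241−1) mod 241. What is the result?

11^1 ≡ 11 (mod 241)
11^2 ≡ 11^2 = 121 ≡ 121 (mod 241)
11^4 ≡ 121^2 = 14641 ≡ 181 (mod 241)
11^8 ≡ 181^2 = 32761 ≡ 226 (mod 241)
11^16 ≡ 226^2 = 51076 ≡ 225 (mod 241)
11^32 ≡ 225^2 = 50625 ≡ 15 (mod 241)
11^64 ≡ 15^2 = 225 ≡ 225 (mod 241)
11^128 ≡ 225^2 = 50625 ≡ 15 (mod 241)
240 = 128 + 64 + 32 + 16 in binary powers of 2.
So 11^240 ≡ 15 · 225 · 15 · 225 ≡ 1 (mod 241).
Since the result is 1, base 11 gives no evidence that 241 is composite.

1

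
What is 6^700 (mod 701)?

6^1 ≡ 6 (mod 701)
6^2 ≡ 6^2 = 36 ≡ 36 (mod 701)
6^4 ≡ 36^2 = 1296 ≡ 595 (mod 701)
6^8 ≡ 595^2 = 354025 ≡ 20 (mod 701)
6^16 ≡ 20^2 = 400 ≡ 400 (mod 701)
6^32 ≡ 400^2 = 160000 ≡ 172 (mod 701)
6^64 ≡ 172^2 = 29584 ≡ 142 (mod 701)
6^128 ≡ 142^2 = 20164 ≡ 536 (mod 701)
6^256 ≡ 536^2 = 287296 ≡ 587 (mod 701)
6^512 ≡ 587^2 = 344569 ≡ 378 (mod 701)
700 = 512 + 128 + 32 + 16 + 8 + 4 in binary powers of 2.
So 6^700 ≡ 378 · 536 · 172 · 400 · 20 · 595 ≡ 1 (mod 701).
Since the result is 1, base 6 gives no evidence that 701 is composite.

1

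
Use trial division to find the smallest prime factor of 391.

391 is odd.
Digit sum 13, not divisible by 3.
Ends in 1: not divisible by 5.
7: 391 = 7·55 + 6
11: 391 = 11·35 + 6
13: 391 = 13·30 + 1
17: 391 = 17·23

17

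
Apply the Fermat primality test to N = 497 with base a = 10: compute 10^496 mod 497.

10^1 ≡ 10 (mod 497)
10^2 ≡ 10^2 = 100 ≡ 100 (mod 497)
10^4 ≡ 100^2 = 10000 ≡ 60 (mod 497)
10^8 ≡ 60^2 = 3600 ≡ 121 (mod 497)
10^16 ≡ 121^2 = 14641 ≡ 228 (mod 497)
10^32 ≡ 228^2 = 51984 ≡ 296 (mod 497)
10^64 ≡ 296^2 = 87616 ≡ 144 (mod 497)
10^128 ≡ 144^2 = 20736 ≡ 359 (mod 497)
10^256 ≡ 359^2 = 128881 ≡ 158 (mod 497)
496 = 256 + 128 + 64 + 32 + 16 in binary powers of 2.
So 10^496 ≡ 158 · 359 · 144 · 296 · 228 ≡ 249 (mod 497).
Since 249 ≠ 1, base 10 is a Fermat witness: 497 is composite.

249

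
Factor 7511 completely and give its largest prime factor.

7511 = 7 · 1073
1073 = 29 · 37
37 is prime.
So 7511 = 7 · 29 · 37; the largest prime factor is 37.

37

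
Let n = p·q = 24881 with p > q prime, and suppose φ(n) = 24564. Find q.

φ(n) = (p−1)(q−1) = n − (p+q) + 1, so p + q = 24881 − 24564 + 1 = 318.
p and q are the roots of t² − 318t + 24881 = 0.
Discriminant: 318² − 4·24881 = 101124 − 99524 = 1600; √1600 = 40.
q = (318 − 40)/2 = 139, p = (318 + 40)/2 = 179.
Check: 139 · 179 = 24881.

139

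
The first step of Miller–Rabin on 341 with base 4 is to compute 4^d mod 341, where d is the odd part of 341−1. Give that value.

341 − 1 = 340 = 2^2 · 85, so d = 85.
4^1 ≡ 4 (mod 341)
4^2 ≡ 4^2 = 16 ≡ 16 (mod 341)
4^4 ≡ 16^2 = 256 ≡ 256 (mod 341)
4^8 ≡ 256^2 = 65536 ≡ 64 (mod 341)
4^16 ≡ 64^2 = 4096 ≡ 4 (mod 341)
4^32 ≡ 4^2 = 16 ≡ 16 (mod 341)
4^64 ≡ 16^2 = 256 ≡ 256 (mod 341)
85 = 64 + 16 + 4 + 1 in binary powers of 2.
So 4^85 ≡ 256 · 4 · 256 · 4 ≡ 1 (mod 341).
Since 4^d ≡ 1 (mod 341), base 4 does not prove 341 composite.

1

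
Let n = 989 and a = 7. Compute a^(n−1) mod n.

7^1 ≡ 7 (mod 989)
7^2 ≡ 7^2 = 49 ≡ 49 (mod 989)
7^4 ≡ 49^2 = 2401 ≡ 423 (mod 989)
7^8 ≡ 423^2 = 178929 ≡ 909 (mod 989)
7^16 ≡ 909^2 = 826281 ≡ 466 (mod 989)
7^32 ≡ 466^2 = 217156 ≡ 565 (mod 989)
7^64 ≡ 565^2 = 319225 ≡ 767 (mod 989)
7^128 ≡ 767^2 = 588289 ≡ 823 (mod 989)
7^256 ≡ 823^2 = 677329 ≡ 853 (mod 989)
7^512 ≡ 853^2 = 727609 ≡ 694 (mod 989)
988 = 512 + 256 + 128 + 64 + 16 + 8 + 4 in binary powers of 2.
So 7^988 ≡ 694 · 853 · 823 · 767 · 466 · 909 · 423 ≡ 767 (mod 989).
Since 767 ≠ 1, base 7 is a Fermat witness: 989 is composite.

767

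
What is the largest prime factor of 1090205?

83

1090205 = 5 · 218041
218041 = 37 · 5893
5893 = 71 · 83
83 is prime.
So 1090205 = 5 · 37 · 71 · 83; the largest prime factor is 83.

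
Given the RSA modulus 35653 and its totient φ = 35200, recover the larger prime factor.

φ(n) = (p−1)(q−1) = n − (p+q) + 1, so p + q = 35653 − 35200 + 1 = 454.
p and q are the roots of t² − 454t + 35653 = 0.
Discriminant: 454² − 4·35653 = 206116 − 142612 = 63504; √63504 = 252.
q = (454 − 252)/2 = 101, p = (454 + 252)/2 = 353.
Check: 101 · 353 = 35653.

353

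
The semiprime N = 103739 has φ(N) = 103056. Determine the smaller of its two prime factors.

227

φ(n) = (p−1)(q−1) = n − (p+q) + 1, so p + q = 103739 − 103056 + 1 = 684.
p and q are the roots of t² − 684t + 103739 = 0.
Discriminant: 684² − 4·103739 = 467856 − 414956 = 52900; √52900 = 230.
q = (684 − 230)/2 = 227, p = (684 + 230)/2 = 457.
Check: 227 · 457 = 103739.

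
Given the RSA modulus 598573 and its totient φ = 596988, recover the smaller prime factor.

φ(n) = (p−1)(q−1) = n − (p+q) + 1, so p + q = 598573 − 596988 + 1 = 1586.
p and q are the roots of t² − 1586t + 598573 = 0.
Discriminant: 1586² − 4·598573 = 2515396 − 2394292 = 121104; √121104 = 348.
q = (1586 − 348)/2 = 619, p = (1586 + 348)/2 = 967.
Check: 619 · 967 = 598573.

619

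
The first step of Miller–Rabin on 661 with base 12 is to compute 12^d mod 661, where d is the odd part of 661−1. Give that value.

1

661 − 1 = 660 = 2^2 · 165, so d = 165.
12^1 ≡ 12 (mod 661)
12^2 ≡ 12^2 = 144 ≡ 144 (mod 661)
12^4 ≡ 144^2 = 20736 ≡ 245 (mod 661)
12^8 ≡ 245^2 = 60025 ≡ 535 (mod 661)
12^16 ≡ 535^2 = 286225 ≡ 12 (mod 661)
12^32 ≡ 12^2 = 144 ≡ 144 (mod 661)
12^64 ≡ 144^2 = 20736 ≡ 245 (mod 661)
12^128 ≡ 245^2 = 60025 ≡ 535 (mod 661)
165 = 128 + 32 + 4 + 1 in binary powers of 2.
So 12^165 ≡ 535 · 144 · 245 · 12 ≡ 1 (mod 661).
Since 12^d ≡ 1 (mod 661), base 12 does not prove 661 composite.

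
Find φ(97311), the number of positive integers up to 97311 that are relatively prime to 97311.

Factor: 97311 = 3 · 163 · 199.
φ(97311) = (3−1) · (163−1) · (199−1) = 2 · 162 · 198 = 64152.

64152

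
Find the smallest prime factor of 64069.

79

64069 is odd.
Digit sum 25, not divisible by 3.
Ends in 9: not divisible by 5.
7: 64069 = 7·9152 + 5
11: 64069 = 11·5824 + 5
13: 64069 = 13·4928 + 5
17: 64069 = 17·3768 + 13
19: 64069 = 19·3372 + 1
23: 64069 = 23·2785 + 14
29: 64069 = 29·2209 + 8
31: 64069 = 31·2066 + 23
37: 64069 = 37·1731 + 22
41: 64069 = 41·1562 + 27
43: 64069 = 43·1489 + 42
47: 64069 = 47·1363 + 8
53: 64069 = 53·1208 + 45
59: 64069 = 59·1085 + 54
61: 64069 = 61·1050 + 19
67: 64069 = 67·956 + 17
71: 64069 = 71·902 + 27
73: 64069 = 73·877 + 48
79: 64069 = 79·811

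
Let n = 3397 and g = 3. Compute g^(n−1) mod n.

3^1 ≡ 3 (mod 3397)
3^2 ≡ 3^2 = 9 ≡ 9 (mod 3397)
3^4 ≡ 9^2 = 81 ≡ 81 (mod 3397)
3^8 ≡ 81^2 = 6561 ≡ 3164 (mod 3397)
3^16 ≡ 3164^2 = 10010896 ≡ 3334 (mod 3397)
3^32 ≡ 3334^2 = 11115556 ≡ 572 (mod 3397)
3^64 ≡ 572^2 = 327184 ≡ 1072 (mod 3397)
3^128 ≡ 1072^2 = 1149184 ≡ 998 (mod 3397)
3^256 ≡ 998^2 = 996004 ≡ 683 (mod 3397)
3^512 ≡ 683^2 = 466489 ≡ 1100 (mod 3397)
3^1024 ≡ 1100^2 = 1210000 ≡ 668 (mod 3397)
3^2048 ≡ 668^2 = 446224 ≡ 1217 (mod 3397)
3396 = 2048 + 1024 + 256 + 64 + 4 in binary powers of 2.
So 3^3396 ≡ 1217 · 668 · 683 · 1072 · 81 ≡ 2343 (mod 3397).
Since 2343 ≠ 1, base 3 is a Fermat witness: 3397 is composite.

2343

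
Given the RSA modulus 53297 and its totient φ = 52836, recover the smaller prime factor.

223

φ(n) = (p−1)(q−1) = n − (p+q) + 1, so p + q = 53297 − 52836 + 1 = 462.
p and q are the roots of t² − 462t + 53297 = 0.
Discriminant: 462² − 4·53297 = 213444 − 213188 = 256; √256 = 16.
q = (462 − 16)/2 = 223, p = (462 + 16)/2 = 239.
Check: 223 · 239 = 53297.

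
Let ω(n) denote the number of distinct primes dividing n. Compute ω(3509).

2

3509 = 11^2 · 29
3509 = 11^2 · 29, which has 2 distinct prime factors.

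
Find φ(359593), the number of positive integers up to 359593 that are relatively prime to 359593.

327888

Factor: 359593 = 13 · 139 · 199.
φ(359593) = (13−1) · (139−1) · (199−1) = 12 · 138 · 198 = 327888.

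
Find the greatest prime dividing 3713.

3713 = 47 · 79
79 is prime.
So 3713 = 47 · 79; the largest prime factor is 79.

79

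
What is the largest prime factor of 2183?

59

2183 = 37 · 59
59 is prime.
So 2183 = 37 · 59; the largest prime factor is 59.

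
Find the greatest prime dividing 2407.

83

2407 = 29 · 83
83 is prime.
So 2407 = 29 · 83; the largest prime factor is 83.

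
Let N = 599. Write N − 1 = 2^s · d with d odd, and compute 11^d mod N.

599 − 1 = 598 = 2^1 · 299, so d = 299.
11^1 ≡ 11 (mod 599)
11^2 ≡ 11^2 = 121 ≡ 121 (mod 599)
11^4 ≡ 121^2 = 14641 ≡ 265 (mod 599)
11^8 ≡ 265^2 = 70225 ≡ 142 (mod 599)
11^16 ≡ 142^2 = 20164 ≡ 397 (mod 599)
11^32 ≡ 397^2 = 157609 ≡ 72 (mod 599)
11^64 ≡ 72^2 = 5184 ≡ 392 (mod 599)
11^128 ≡ 392^2 = 153664 ≡ 320 (mod 599)
11^256 ≡ 320^2 = 102400 ≡ 570 (mod 599)
299 = 256 + 32 + 8 + 2 + 1 in binary powers of 2.
So 11^299 ≡ 570 · 72 · 142 · 121 · 11 ≡ 598 (mod 599).
Since 11^d ≡ 598 (mod 599), base 11 does not prove 599 composite.

598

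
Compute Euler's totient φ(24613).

Factor: 24613 = 151 · 163.
φ(24613) = (151−1) · (163−1) = 150 · 162 = 24300.

24300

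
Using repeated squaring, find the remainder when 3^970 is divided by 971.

3^1 ≡ 3 (mod 971)
3^2 ≡ 3^2 = 9 ≡ 9 (mod 971)
3^4 ≡ 9^2 = 81 ≡ 81 (mod 971)
3^8 ≡ 81^2 = 6561 ≡ 735 (mod 971)
3^16 ≡ 735^2 = 540225 ≡ 349 (mod 971)
3^32 ≡ 349^2 = 121801 ≡ 426 (mod 971)
3^64 ≡ 426^2 = 181476 ≡ 870 (mod 971)
3^128 ≡ 870^2 = 756900 ≡ 491 (mod 971)
3^256 ≡ 491^2 = 241081 ≡ 273 (mod 971)
3^512 ≡ 273^2 = 74529 ≡ 733 (mod 971)
970 = 512 + 256 + 128 + 64 + 8 + 2 in binary powers of 2.
So 3^970 ≡ 733 · 273 · 491 · 870 · 735 · 9 ≡ 1 (mod 971).
Since the result is 1, base 3 gives no evidence that 971 is composite.

1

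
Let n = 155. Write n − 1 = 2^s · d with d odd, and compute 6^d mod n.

26

155 − 1 = 154 = 2^1 · 77, so d = 77.
6^1 ≡ 6 (mod 155)
6^2 ≡ 6^2 = 36 ≡ 36 (mod 155)
6^4 ≡ 36^2 = 1296 ≡ 56 (mod 155)
6^8 ≡ 56^2 = 3136 ≡ 36 (mod 155)
6^16 ≡ 36^2 = 1296 ≡ 56 (mod 155)
6^32 ≡ 56^2 = 3136 ≡ 36 (mod 155)
6^64 ≡ 36^2 = 1296 ≡ 56 (mod 155)
77 = 64 + 8 + 4 + 1 in binary powers of 2.
So 6^77 ≡ 56 · 36 · 56 · 6 ≡ 26 (mod 155).
Squaring chain: 26; never reaches −1, so base 6 is a Miller–Rabin witness that 155 is composite.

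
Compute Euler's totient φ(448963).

428064

Factor: 448963 = 43 · 53 · 197.
φ(448963) = (43−1) · (53−1) · (197−1) = 42 · 52 · 196 = 428064.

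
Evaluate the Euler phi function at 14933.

Factor: 14933 = 109 · 137.
φ(14933) = (109−1) · (137−1) = 108 · 136 = 14688.

14688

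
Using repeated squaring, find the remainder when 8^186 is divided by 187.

8^1 ≡ 8 (mod 187)
8^2 ≡ 8^2 = 64 ≡ 64 (mod 187)
8^4 ≡ 64^2 = 4096 ≡ 169 (mod 187)
8^8 ≡ 169^2 = 28561 ≡ 137 (mod 187)
8^16 ≡ 137^2 = 18769 ≡ 69 (mod 187)
8^32 ≡ 69^2 = 4761 ≡ 86 (mod 187)
8^64 ≡ 86^2 = 7396 ≡ 103 (mod 187)
8^128 ≡ 103^2 = 10609 ≡ 137 (mod 187)
186 = 128 + 32 + 16 + 8 + 2 in binary powers of 2.
So 8^186 ≡ 137 · 86 · 69 · 137 · 64 ≡ 47 (mod 187).
Since 47 ≠ 1, base 8 is a Fermat witness: 187 is composite.

47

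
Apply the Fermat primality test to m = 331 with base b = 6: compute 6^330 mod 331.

6^1 ≡ 6 (mod 331)
6^2 ≡ 6^2 = 36 ≡ 36 (mod 331)
6^4 ≡ 36^2 = 1296 ≡ 303 (mod 331)
6^8 ≡ 303^2 = 91809 ≡ 122 (mod 331)
6^16 ≡ 122^2 = 14884 ≡ 320 (mod 331)
6^32 ≡ 320^2 = 102400 ≡ 121 (mod 331)
6^64 ≡ 121^2 = 14641 ≡ 77 (mod 331)
6^128 ≡ 77^2 = 5929 ≡ 302 (mod 331)
6^256 ≡ 302^2 = 91204 ≡ 179 (mod 331)
330 = 256 + 64 + 8 + 2 in binary powers of 2.
So 6^330 ≡ 179 · 77 · 122 · 36 ≡ 1 (mod 331).
Since the result is 1, base 6 gives no evidence that 331 is composite.

1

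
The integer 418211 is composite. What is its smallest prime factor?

418211 is odd.
Digit sum 17, not divisible by 3.
Ends in 1: not divisible by 5.
7: 418211 = 7·59744 + 3
11: 418211 = 11·38019 + 2
13: 418211 = 13·32170 + 1
17: 418211 = 17·24600 + 11
19: 418211 = 19·22011 + 2
23: 418211 = 23·18183 + 2
29: 418211 = 29·14421 + 2
31: 418211 = 31·13490 + 21
37: 418211 = 37·11303

37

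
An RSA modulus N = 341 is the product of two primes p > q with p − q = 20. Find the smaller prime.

Since p = q + 20, we have 341 = q(q + 20), so q² + 20q − 341 = 0.
Discriminant: 20² + 4·341 = 400 + 1364 = 1764; √1764 = 42.
q = (−20 + 42)/2 = 11, and p = q + 20 = 31.
Check: 11 · 31 = 341.

11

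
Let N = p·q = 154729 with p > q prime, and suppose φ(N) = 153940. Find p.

431

φ(n) = (p−1)(q−1) = n − (p+q) + 1, so p + q = 154729 − 153940 + 1 = 790.
p and q are the roots of t² − 790t + 154729 = 0.
Discriminant: 790² − 4·154729 = 624100 − 618916 = 5184; √5184 = 72.
q = (790 − 72)/2 = 359, p = (790 + 72)/2 = 431.
Check: 359 · 431 = 154729.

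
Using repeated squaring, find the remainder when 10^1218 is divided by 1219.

876

10^1 ≡ 10 (mod 1219)
10^2 ≡ 10^2 = 100 ≡ 100 (mod 1219)
10^4 ≡ 100^2 = 10000 ≡ 248 (mod 1219)
10^8 ≡ 248^2 = 61504 ≡ 554 (mod 1219)
10^16 ≡ 554^2 = 306916 ≡ 947 (mod 1219)
10^32 ≡ 947^2 = 896809 ≡ 844 (mod 1219)
10^64 ≡ 844^2 = 712336 ≡ 440 (mod 1219)
10^128 ≡ 440^2 = 193600 ≡ 998 (mod 1219)
10^256 ≡ 998^2 = 996004 ≡ 81 (mod 1219)
10^512 ≡ 81^2 = 6561 ≡ 466 (mod 1219)
10^1024 ≡ 466^2 = 217156 ≡ 174 (mod 1219)
1218 = 1024 + 128 + 64 + 2 in binary powers of 2.
So 10^1218 ≡ 174 · 998 · 440 · 100 ≡ 876 (mod 1219).
Since 876 ≠ 1, base 10 is a Fermat witness: 1219 is composite.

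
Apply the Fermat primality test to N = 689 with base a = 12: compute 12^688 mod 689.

12^1 ≡ 12 (mod 689)
12^2 ≡ 12^2 = 144 ≡ 144 (mod 689)
12^4 ≡ 144^2 = 20736 ≡ 66 (mod 689)
12^8 ≡ 66^2 = 4356 ≡ 222 (mod 689)
12^16 ≡ 222^2 = 49284 ≡ 365 (mod 689)
12^32 ≡ 365^2 = 133225 ≡ 248 (mod 689)
12^64 ≡ 248^2 = 61504 ≡ 183 (mod 689)
12^128 ≡ 183^2 = 33489 ≡ 417 (mod 689)
12^256 ≡ 417^2 = 173889 ≡ 261 (mod 689)
12^512 ≡ 261^2 = 68121 ≡ 599 (mod 689)
688 = 512 + 128 + 32 + 16 in binary powers of 2.
So 12^688 ≡ 599 · 417 · 248 · 365 ≡ 183 (mod 689).
Since 183 ≠ 1, base 12 is a Fermat witness: 689 is composite.

183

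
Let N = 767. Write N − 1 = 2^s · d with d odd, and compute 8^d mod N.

767 − 1 = 766 = 2^1 · 383, so d = 383.
8^1 ≡ 8 (mod 767)
8^2 ≡ 8^2 = 64 ≡ 64 (mod 767)
8^4 ≡ 64^2 = 4096 ≡ 261 (mod 767)
8^8 ≡ 261^2 = 68121 ≡ 625 (mod 767)
8^16 ≡ 625^2 = 390625 ≡ 222 (mod 767)
8^32 ≡ 222^2 = 49284 ≡ 196 (mod 767)
8^64 ≡ 196^2 = 38416 ≡ 66 (mod 767)
8^128 ≡ 66^2 = 4356 ≡ 521 (mod 767)
8^256 ≡ 521^2 = 271441 ≡ 690 (mod 767)
383 = 256 + 64 + 32 + 16 + 8 + 4 + 2 + 1 in binary powers of 2.
So 8^383 ≡ 690 · 66 · 196 · 222 · 625 · 261 · 64 · 8 ≡ 642 (mod 767).
Squaring chain: 642; never reaches −1, so base 8 is a Miller–Rabin witness that 767 is composite.

642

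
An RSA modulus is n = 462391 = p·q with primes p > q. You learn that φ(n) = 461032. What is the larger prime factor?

φ(n) = (p−1)(q−1) = n − (p+q) + 1, so p + q = 462391 − 461032 + 1 = 1360.
p and q are the roots of t² − 1360t + 462391 = 0.
Discriminant: 1360² − 4·462391 = 1849600 − 1849564 = 36; √36 = 6.
q = (1360 − 6)/2 = 677, p = (1360 + 6)/2 = 683.
Check: 677 · 683 = 462391.

683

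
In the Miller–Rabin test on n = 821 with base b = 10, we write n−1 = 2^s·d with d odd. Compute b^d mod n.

821 − 1 = 820 = 2^2 · 205, so d = 205.
10^1 ≡ 10 (mod 821)
10^2 ≡ 10^2 = 100 ≡ 100 (mod 821)
10^4 ≡ 100^2 = 10000 ≡ 148 (mod 821)
10^8 ≡ 148^2 = 21904 ≡ 558 (mod 821)
10^16 ≡ 558^2 = 311364 ≡ 205 (mod 821)
10^32 ≡ 205^2 = 42025 ≡ 154 (mod 821)
10^64 ≡ 154^2 = 23716 ≡ 728 (mod 821)
10^128 ≡ 728^2 = 529984 ≡ 439 (mod 821)
205 = 128 + 64 + 8 + 4 + 1 in binary powers of 2.
So 10^205 ≡ 439 · 728 · 558 · 148 · 10 ≡ 526 (mod 821).
Squaring chain: 526 → 820; reaches −1, so base 10 does not prove 821 composite.

526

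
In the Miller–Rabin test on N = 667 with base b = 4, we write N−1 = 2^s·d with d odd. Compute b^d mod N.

667 − 1 = 666 = 2^1 · 333, so d = 333.
4^1 ≡ 4 (mod 667)
4^2 ≡ 4^2 = 16 ≡ 16 (mod 667)
4^4 ≡ 16^2 = 256 ≡ 256 (mod 667)
4^8 ≡ 256^2 = 65536 ≡ 170 (mod 667)
4^16 ≡ 170^2 = 28900 ≡ 219 (mod 667)
4^32 ≡ 219^2 = 47961 ≡ 604 (mod 667)
4^64 ≡ 604^2 = 364816 ≡ 634 (mod 667)
4^128 ≡ 634^2 = 401956 ≡ 422 (mod 667)
4^256 ≡ 422^2 = 178084 ≡ 662 (mod 667)
333 = 256 + 64 + 8 + 4 + 1 in binary powers of 2.
So 4^333 ≡ 662 · 634 · 170 · 256 · 4 ≡ 179 (mod 667).
Squaring chain: 179; never reaches −1, so base 4 is a Miller–Rabin witness that 667 is composite.

179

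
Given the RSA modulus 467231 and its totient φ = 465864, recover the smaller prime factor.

659

φ(n) = (p−1)(q−1) = n − (p+q) + 1, so p + q = 467231 − 465864 + 1 = 1368.
p and q are the roots of t² − 1368t + 467231 = 0.
Discriminant: 1368² − 4·467231 = 1871424 − 1868924 = 2500; √2500 = 50.
q = (1368 − 50)/2 = 659, p = (1368 + 50)/2 = 709.
Check: 659 · 709 = 467231.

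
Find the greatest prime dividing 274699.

274699 = 53 · 5183
5183 = 71 · 73
73 is prime.
So 274699 = 53 · 71 · 73; the largest prime factor is 73.

73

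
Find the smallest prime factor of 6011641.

71

6011641 is odd.
Digit sum 19, not divisible by 3.
Ends in 1: not divisible by 5.
7: 6011641 = 7·858805 + 6
11: 6011641 = 11·546512 + 9
13: 6011641 = 13·462433 + 12
17: 6011641 = 17·353625 + 16
19: 6011641 = 19·316402 + 3
23: 6011641 = 23·261375 + 16
29: 6011641 = 29·207297 + 28
31: 6011641 = 31·193923 + 28
37: 6011641 = 37·162476 + 29
41: 6011641 = 41·146625 + 16
43: 6011641 = 43·139805 + 26
47: 6011641 = 47·127907 + 12
53: 6011641 = 53·113427 + 10
59: 6011641 = 59·101892 + 13
61: 6011641 = 61·98551 + 30
67: 6011641 = 67·89725 + 66
71: 6011641 = 71·84671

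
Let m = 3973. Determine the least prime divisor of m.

29

3973 is odd.
Digit sum 22, not divisible by 3.
Ends in 3: not divisible by 5.
7: 3973 = 7·567 + 4
11: 3973 = 11·361 + 2
13: 3973 = 13·305 + 8
17: 3973 = 17·233 + 12
19: 3973 = 19·209 + 2
23: 3973 = 23·172 + 17
29: 3973 = 29·137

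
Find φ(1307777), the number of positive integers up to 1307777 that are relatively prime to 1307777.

1261600

Factor: 1307777 = 41 · 167 · 191.
φ(1307777) = (41−1) · (167−1) · (191−1) = 40 · 166 · 190 = 1261600.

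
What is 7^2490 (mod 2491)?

713

7^1 ≡ 7 (mod 2491)
7^2 ≡ 7^2 = 49 ≡ 49 (mod 2491)
7^4 ≡ 49^2 = 2401 ≡ 2401 (mod 2491)
7^8 ≡ 2401^2 = 5764801 ≡ 627 (mod 2491)
7^16 ≡ 627^2 = 393129 ≡ 2042 (mod 2491)
7^32 ≡ 2042^2 = 4169764 ≡ 2321 (mod 2491)
7^64 ≡ 2321^2 = 5387041 ≡ 1499 (mod 2491)
7^128 ≡ 1499^2 = 2247001 ≡ 119 (mod 2491)
7^256 ≡ 119^2 = 14161 ≡ 1706 (mod 2491)
7^512 ≡ 1706^2 = 2910436 ≡ 948 (mod 2491)
7^1024 ≡ 948^2 = 898704 ≡ 1944 (mod 2491)
7^2048 ≡ 1944^2 = 3779136 ≡ 289 (mod 2491)
2490 = 2048 + 256 + 128 + 32 + 16 + 8 + 2 in binary powers of 2.
So 7^2490 ≡ 289 · 1706 · 119 · 2321 · 2042 · 627 · 49 ≡ 713 (mod 2491).
Since 713 ≠ 1, base 7 is a Fermat witness: 2491 is composite.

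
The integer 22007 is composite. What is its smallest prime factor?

59

22007 is odd.
Digit sum 11, not divisible by 3.
Ends in 7: not divisible by 5.
7: 22007 = 7·3143 + 6
11: 22007 = 11·2000 + 7
13: 22007 = 13·1692 + 11
17: 22007 = 17·1294 + 9
19: 22007 = 19·1158 + 5
23: 22007 = 23·956 + 19
29: 22007 = 29·758 + 25
31: 22007 = 31·709 + 28
37: 22007 = 37·594 + 29
41: 22007 = 41·536 + 31
43: 22007 = 43·511 + 34
47: 22007 = 47·468 + 11
53: 22007 = 53·415 + 12
59: 22007 = 59·373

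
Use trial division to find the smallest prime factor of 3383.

3383 is odd.
Digit sum 17, not divisible by 3.
Ends in 3: not divisible by 5.
7: 3383 = 7·483 + 2
11: 3383 = 11·307 + 6
13: 3383 = 13·260 + 3
17: 3383 = 17·199

17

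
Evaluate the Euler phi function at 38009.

37620

Factor: 38009 = 191 · 199.
φ(38009) = (191−1) · (199−1) = 190 · 198 = 37620.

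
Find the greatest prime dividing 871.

871 = 13 · 67
67 is prime.
So 871 = 13 · 67; the largest prime factor is 67.

67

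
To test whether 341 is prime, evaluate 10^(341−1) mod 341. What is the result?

67

10^1 ≡ 10 (mod 341)
10^2 ≡ 10^2 = 100 ≡ 100 (mod 341)
10^4 ≡ 100^2 = 10000 ≡ 111 (mod 341)
10^8 ≡ 111^2 = 12321 ≡ 45 (mod 341)
10^16 ≡ 45^2 = 2025 ≡ 320 (mod 341)
10^32 ≡ 320^2 = 102400 ≡ 100 (mod 341)
10^64 ≡ 100^2 = 10000 ≡ 111 (mod 341)
10^128 ≡ 111^2 = 12321 ≡ 45 (mod 341)
10^256 ≡ 45^2 = 2025 ≡ 320 (mod 341)
340 = 256 + 64 + 16 + 4 in binary powers of 2.
So 10^340 ≡ 320 · 111 · 320 · 111 ≡ 67 (mod 341).
Since 67 ≠ 1, base 10 is a Fermat witness: 341 is composite.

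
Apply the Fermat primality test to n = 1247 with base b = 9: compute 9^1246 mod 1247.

9^1 ≡ 9 (mod 1247)
9^2 ≡ 9^2 = 81 ≡ 81 (mod 1247)
9^4 ≡ 81^2 = 6561 ≡ 326 (mod 1247)
9^8 ≡ 326^2 = 106276 ≡ 281 (mod 1247)
9^16 ≡ 281^2 = 78961 ≡ 400 (mod 1247)
9^32 ≡ 400^2 = 160000 ≡ 384 (mod 1247)
9^64 ≡ 384^2 = 147456 ≡ 310 (mod 1247)
9^128 ≡ 310^2 = 96100 ≡ 81 (mod 1247)
9^256 ≡ 81^2 = 6561 ≡ 326 (mod 1247)
9^512 ≡ 326^2 = 106276 ≡ 281 (mod 1247)
9^1024 ≡ 281^2 = 78961 ≡ 400 (mod 1247)
1246 = 1024 + 128 + 64 + 16 + 8 + 4 + 2 in binary powers of 2.
So 9^1246 ≡ 400 · 81 · 310 · 400 · 281 · 326 · 81 ≡ 552 (mod 1247).
Since 552 ≠ 1, base 9 is a Fermat witness: 1247 is composite.

552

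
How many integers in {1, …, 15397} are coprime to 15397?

15136

Factor: 15397 = 89 · 173.
φ(15397) = (89−1) · (173−1) = 88 · 172 = 15136.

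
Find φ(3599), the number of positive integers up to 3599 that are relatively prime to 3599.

3480

Factor: 3599 = 59 · 61.
φ(3599) = (59−1) · (61−1) = 58 · 60 = 3480.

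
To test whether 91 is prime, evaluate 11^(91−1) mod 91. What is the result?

64

11^1 ≡ 11 (mod 91)
11^2 ≡ 11^2 = 121 ≡ 30 (mod 91)
11^4 ≡ 30^2 = 900 ≡ 81 (mod 91)
11^8 ≡ 81^2 = 6561 ≡ 9 (mod 91)
11^16 ≡ 9^2 = 81 ≡ 81 (mod 91)
11^32 ≡ 81^2 = 6561 ≡ 9 (mod 91)
11^64 ≡ 9^2 = 81 ≡ 81 (mod 91)
90 = 64 + 16 + 8 + 2 in binary powers of 2.
So 11^90 ≡ 81 · 81 · 9 · 30 ≡ 64 (mod 91).
Since 64 ≠ 1, base 11 is a Fermat witness: 91 is composite.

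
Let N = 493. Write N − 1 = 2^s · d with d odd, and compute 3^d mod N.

493 − 1 = 492 = 2^2 · 123, so d = 123.
3^1 ≡ 3 (mod 493)
3^2 ≡ 3^2 = 9 ≡ 9 (mod 493)
3^4 ≡ 9^2 = 81 ≡ 81 (mod 493)
3^8 ≡ 81^2 = 6561 ≡ 152 (mod 493)
3^16 ≡ 152^2 = 23104 ≡ 426 (mod 493)
3^32 ≡ 426^2 = 181476 ≡ 52 (mod 493)
3^64 ≡ 52^2 = 2704 ≡ 239 (mod 493)
123 = 64 + 32 + 16 + 8 + 2 + 1 in binary powers of 2.
So 3^123 ≡ 239 · 52 · 426 · 152 · 9 · 3 ≡ 160 (mod 493).
Squaring chain: 160 → 457; never reaches −1, so base 3 is a Miller–Rabin witness that 493 is composite.

160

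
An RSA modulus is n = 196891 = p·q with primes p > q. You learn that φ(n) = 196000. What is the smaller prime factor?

φ(n) = (p−1)(q−1) = n − (p+q) + 1, so p + q = 196891 − 196000 + 1 = 892.
p and q are the roots of t² − 892t + 196891 = 0.
Discriminant: 892² − 4·196891 = 795664 − 787564 = 8100; √8100 = 90.
q = (892 − 90)/2 = 401, p = (892 + 90)/2 = 491.
Check: 401 · 491 = 196891.

401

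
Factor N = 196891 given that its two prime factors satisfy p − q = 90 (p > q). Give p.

Since p = q + 90, we have 196891 = q(q + 90), so q² + 90q − 196891 = 0.
Discriminant: 90² + 4·196891 = 8100 + 787564 = 795664; √795664 = 892.
q = (−90 + 892)/2 = 401, and p = q + 90 = 491.
Check: 401 · 491 = 196891.

491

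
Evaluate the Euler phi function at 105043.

95616

Factor: 105043 = 17 · 37 · 167.
φ(105043) = (17−1) · (37−1) · (167−1) = 16 · 36 · 166 = 95616.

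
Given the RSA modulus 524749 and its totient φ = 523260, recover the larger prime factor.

919

φ(n) = (p−1)(q−1) = n − (p+q) + 1, so p + q = 524749 − 523260 + 1 = 1490.
p and q are the roots of t² − 1490t + 524749 = 0.
Discriminant: 1490² − 4·524749 = 2220100 − 2098996 = 121104; √121104 = 348.
q = (1490 − 348)/2 = 571, p = (1490 + 348)/2 = 919.
Check: 571 · 919 = 524749.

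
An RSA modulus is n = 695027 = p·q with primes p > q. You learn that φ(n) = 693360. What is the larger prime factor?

φ(n) = (p−1)(q−1) = n − (p+q) + 1, so p + q = 695027 − 693360 + 1 = 1668.
p and q are the roots of t² − 1668t + 695027 = 0.
Discriminant: 1668² − 4·695027 = 2782224 − 2780108 = 2116; √2116 = 46.
q = (1668 − 46)/2 = 811, p = (1668 + 46)/2 = 857.
Check: 811 · 857 = 695027.

857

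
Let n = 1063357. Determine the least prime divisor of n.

1063357 is odd.
Digit sum 25, not divisible by 3.
Ends in 7: not divisible by 5.
7: 1063357 = 7·151908 + 1
11: 1063357 = 11·96668 + 9
13: 1063357 = 13·81796 + 9
17: 1063357 = 17·62550 + 7
19: 1063357 = 19·55966 + 3
23: 1063357 = 23·46232 + 21
29: 1063357 = 29·36667 + 14
31: 1063357 = 31·34301 + 26
37: 1063357 = 37·28739 + 14
41: 1063357 = 41·25935 + 22
43: 1063357 = 43·24729 + 10
47: 1063357 = 47·22624 + 29
53: 1063357 = 53·20063 + 18
59: 1063357 = 59·18023

59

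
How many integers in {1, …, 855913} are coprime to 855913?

Factor: 855913 = 59 · 89 · 163.
φ(855913) = (59−1) · (89−1) · (163−1) = 58 · 88 · 162 = 826848.

826848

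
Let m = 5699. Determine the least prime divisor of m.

41

5699 is odd.
Digit sum 29, not divisible by 3.
Ends in 9: not divisible by 5.
7: 5699 = 7·814 + 1
11: 5699 = 11·518 + 1
13: 5699 = 13·438 + 5
17: 5699 = 17·335 + 4
19: 5699 = 19·299 + 18
23: 5699 = 23·247 + 18
29: 5699 = 29·196 + 15
31: 5699 = 31·183 + 26
37: 5699 = 37·154 + 1
41: 5699 = 41·139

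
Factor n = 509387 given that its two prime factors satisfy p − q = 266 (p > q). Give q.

593

Since p = q + 266, we have 509387 = q(q + 266), so q² + 266q − 509387 = 0.
Discriminant: 266² + 4·509387 = 70756 + 2037548 = 2108304; √2108304 = 1452.
q = (−266 + 1452)/2 = 593, and p = q + 266 = 859.
Check: 593 · 859 = 509387.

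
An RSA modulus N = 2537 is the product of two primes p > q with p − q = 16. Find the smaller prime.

43

Since p = q + 16, we have 2537 = q(q + 16), so q² + 16q − 2537 = 0.
Discriminant: 16² + 4·2537 = 256 + 10148 = 10404; √10404 = 102.
q = (−16 + 102)/2 = 43, and p = q + 16 = 59.
Check: 43 · 59 = 2537.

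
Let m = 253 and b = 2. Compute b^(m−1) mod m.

81

2^1 ≡ 2 (mod 253)
2^2 ≡ 2^2 = 4 ≡ 4 (mod 253)
2^4 ≡ 4^2 = 16 ≡ 16 (mod 253)
2^8 ≡ 16^2 = 256 ≡ 3 (mod 253)
2^16 ≡ 3^2 = 9 ≡ 9 (mod 253)
2^32 ≡ 9^2 = 81 ≡ 81 (mod 253)
2^64 ≡ 81^2 = 6561 ≡ 236 (mod 253)
2^128 ≡ 236^2 = 55696 ≡ 36 (mod 253)
252 = 128 + 64 + 32 + 16 + 8 + 4 in binary powers of 2.
So 2^252 ≡ 36 · 236 · 81 · 9 · 3 · 16 ≡ 81 (mod 253).
Since 81 ≠ 1, base 2 is a Fermat witness: 253 is composite.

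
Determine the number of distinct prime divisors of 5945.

3

5945 = 5 · 1189
1189 = 29 · 41
5945 = 5 · 29 · 41, which has 3 distinct prime factors.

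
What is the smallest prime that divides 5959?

5959 is odd.
Digit sum 28, not divisible by 3.
Ends in 9: not divisible by 5.
7: 5959 = 7·851 + 2
11: 5959 = 11·541 + 8
13: 5959 = 13·458 + 5
17: 5959 = 17·350 + 9
19: 5959 = 19·313 + 12
23: 5959 = 23·259 + 2
29: 5959 = 29·205 + 14
31: 5959 = 31·192 + 7
37: 5959 = 37·161 + 2
41: 5959 = 41·145 + 14
43: 5959 = 43·138 + 25
47: 5959 = 47·126 + 37
53: 5959 = 53·112 + 23
59: 5959 = 59·101

59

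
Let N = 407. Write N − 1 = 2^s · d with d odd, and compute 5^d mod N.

279

407 − 1 = 406 = 2^1 · 203, so d = 203.
5^1 ≡ 5 (mod 407)
5^2 ≡ 5^2 = 25 ≡ 25 (mod 407)
5^4 ≡ 25^2 = 625 ≡ 218 (mod 407)
5^8 ≡ 218^2 = 47524 ≡ 312 (mod 407)
5^16 ≡ 312^2 = 97344 ≡ 71 (mod 407)
5^32 ≡ 71^2 = 5041 ≡ 157 (mod 407)
5^64 ≡ 157^2 = 24649 ≡ 229 (mod 407)
5^128 ≡ 229^2 = 52441 ≡ 345 (mod 407)
203 = 128 + 64 + 8 + 2 + 1 in binary powers of 2.
So 5^203 ≡ 345 · 229 · 312 · 25 · 5 ≡ 279 (mod 407).
Squaring chain: 279; never reaches −1, so base 5 is a Miller–Rabin witness that 407 is composite.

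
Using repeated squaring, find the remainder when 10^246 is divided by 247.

10^1 ≡ 10 (mod 247)
10^2 ≡ 10^2 = 100 ≡ 100 (mod 247)
10^4 ≡ 100^2 = 10000 ≡ 120 (mod 247)
10^8 ≡ 120^2 = 14400 ≡ 74 (mod 247)
10^16 ≡ 74^2 = 5476 ≡ 42 (mod 247)
10^32 ≡ 42^2 = 1764 ≡ 35 (mod 247)
10^64 ≡ 35^2 = 1225 ≡ 237 (mod 247)
10^128 ≡ 237^2 = 56169 ≡ 100 (mod 247)
246 = 128 + 64 + 32 + 16 + 4 + 2 in binary powers of 2.
So 10^246 ≡ 100 · 237 · 35 · 42 · 120 · 100 ≡ 235 (mod 247).
Since 235 ≠ 1, base 10 is a Fermat witness: 247 is composite.

235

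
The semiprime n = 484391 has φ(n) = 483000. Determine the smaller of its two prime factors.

φ(n) = (p−1)(q−1) = n − (p+q) + 1, so p + q = 484391 − 483000 + 1 = 1392.
p and q are the roots of t² − 1392t + 484391 = 0.
Discriminant: 1392² − 4·484391 = 1937664 − 1937564 = 100; √100 = 10.
q = (1392 − 10)/2 = 691, p = (1392 + 10)/2 = 701.
Check: 691 · 701 = 484391.

691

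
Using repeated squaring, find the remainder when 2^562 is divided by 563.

1

2^1 ≡ 2 (mod 563)
2^2 ≡ 2^2 = 4 ≡ 4 (mod 563)
2^4 ≡ 4^2 = 16 ≡ 16 (mod 563)
2^8 ≡ 16^2 = 256 ≡ 256 (mod 563)
2^16 ≡ 256^2 = 65536 ≡ 228 (mod 563)
2^32 ≡ 228^2 = 51984 ≡ 188 (mod 563)
2^64 ≡ 188^2 = 35344 ≡ 438 (mod 563)
2^128 ≡ 438^2 = 191844 ≡ 424 (mod 563)
2^256 ≡ 424^2 = 179776 ≡ 179 (mod 563)
2^512 ≡ 179^2 = 32041 ≡ 513 (mod 563)
562 = 512 + 32 + 16 + 2 in binary powers of 2.
So 2^562 ≡ 513 · 188 · 228 · 4 ≡ 1 (mod 563).
Since the result is 1, base 2 gives no evidence that 563 is composite.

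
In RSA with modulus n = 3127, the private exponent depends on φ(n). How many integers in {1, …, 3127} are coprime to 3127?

3016

Factor: 3127 = 53 · 59.
φ(3127) = (53−1) · (59−1) = 52 · 58 = 3016.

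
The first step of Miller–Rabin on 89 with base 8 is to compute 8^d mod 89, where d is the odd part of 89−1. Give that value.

89 − 1 = 88 = 2^3 · 11, so d = 11.
8^1 ≡ 8 (mod 89)
8^2 ≡ 8^2 = 64 ≡ 64 (mod 89)
8^4 ≡ 64^2 = 4096 ≡ 2 (mod 89)
8^8 ≡ 2^2 = 4 ≡ 4 (mod 89)
11 = 8 + 2 + 1 in binary powers of 2.
So 8^11 ≡ 4 · 64 · 8 ≡ 1 (mod 89).
Since 8^d ≡ 1 (mod 89), base 8 does not prove 89 composite.

1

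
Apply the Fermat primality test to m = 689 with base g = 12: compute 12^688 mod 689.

12^1 ≡ 12 (mod 689)
12^2 ≡ 12^2 = 144 ≡ 144 (mod 689)
12^4 ≡ 144^2 = 20736 ≡ 66 (mod 689)
12^8 ≡ 66^2 = 4356 ≡ 222 (mod 689)
12^16 ≡ 222^2 = 49284 ≡ 365 (mod 689)
12^32 ≡ 365^2 = 133225 ≡ 248 (mod 689)
12^64 ≡ 248^2 = 61504 ≡ 183 (mod 689)
12^128 ≡ 183^2 = 33489 ≡ 417 (mod 689)
12^256 ≡ 417^2 = 173889 ≡ 261 (mod 689)
12^512 ≡ 261^2 = 68121 ≡ 599 (mod 689)
688 = 512 + 128 + 32 + 16 in binary powers of 2.
So 12^688 ≡ 599 · 417 · 248 · 365 ≡ 183 (mod 689).
Since 183 ≠ 1, base 12 is a Fermat witness: 689 is composite.

183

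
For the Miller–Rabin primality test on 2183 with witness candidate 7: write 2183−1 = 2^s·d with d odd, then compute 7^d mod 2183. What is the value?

86

2183 − 1 = 2182 = 2^1 · 1091, so d = 1091.
7^1 ≡ 7 (mod 2183)
7^2 ≡ 7^2 = 49 ≡ 49 (mod 2183)
7^4 ≡ 49^2 = 2401 ≡ 218 (mod 2183)
7^8 ≡ 218^2 = 47524 ≡ 1681 (mod 2183)
7^16 ≡ 1681^2 = 2825761 ≡ 959 (mod 2183)
7^32 ≡ 959^2 = 919681 ≡ 638 (mod 2183)
7^64 ≡ 638^2 = 407044 ≡ 1006 (mod 2183)
7^128 ≡ 1006^2 = 1012036 ≡ 1307 (mod 2183)
7^256 ≡ 1307^2 = 1708249 ≡ 1143 (mod 2183)
7^512 ≡ 1143^2 = 1306449 ≡ 1015 (mod 2183)
7^1024 ≡ 1015^2 = 1030225 ≡ 2032 (mod 2183)
1091 = 1024 + 64 + 2 + 1 in binary powers of 2.
So 7^1091 ≡ 2032 · 1006 · 49 · 7 ≡ 86 (mod 2183).
Squaring chain: 86; never reaches −1, so base 7 is a Miller–Rabin witness that 2183 is composite.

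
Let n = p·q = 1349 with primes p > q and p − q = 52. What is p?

Since p = q + 52, we have 1349 = q(q + 52), so q² + 52q − 1349 = 0.
Discriminant: 52² + 4·1349 = 2704 + 5396 = 8100; √8100 = 90.
q = (−52 + 90)/2 = 19, and p = q + 52 = 71.
Check: 19 · 71 = 1349.

71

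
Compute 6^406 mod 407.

258

6^1 ≡ 6 (mod 407)
6^2 ≡ 6^2 = 36 ≡ 36 (mod 407)
6^4 ≡ 36^2 = 1296 ≡ 75 (mod 407)
6^8 ≡ 75^2 = 5625 ≡ 334 (mod 407)
6^16 ≡ 334^2 = 111556 ≡ 38 (mod 407)
6^32 ≡ 38^2 = 1444 ≡ 223 (mod 407)
6^64 ≡ 223^2 = 49729 ≡ 75 (mod 407)
6^128 ≡ 75^2 = 5625 ≡ 334 (mod 407)
6^256 ≡ 334^2 = 111556 ≡ 38 (mod 407)
406 = 256 + 128 + 16 + 4 + 2 in binary powers of 2.
So 6^406 ≡ 38 · 334 · 38 · 75 · 36 ≡ 258 (mod 407).
Since 258 ≠ 1, base 6 is a Fermat witness: 407 is composite.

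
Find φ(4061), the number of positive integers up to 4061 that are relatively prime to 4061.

3900

Factor: 4061 = 31 · 131.
φ(4061) = (31−1) · (131−1) = 30 · 130 = 3900.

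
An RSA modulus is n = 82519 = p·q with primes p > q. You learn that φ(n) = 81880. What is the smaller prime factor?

φ(n) = (p−1)(q−1) = n − (p+q) + 1, so p + q = 82519 − 81880 + 1 = 640.
p and q are the roots of t² − 640t + 82519 = 0.
Discriminant: 640² − 4·82519 = 409600 − 330076 = 79524; √79524 = 282.
q = (640 − 282)/2 = 179, p = (640 + 282)/2 = 461.
Check: 179 · 461 = 82519.

179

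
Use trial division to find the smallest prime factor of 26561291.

61

26561291 is odd.
Digit sum 32, not divisible by 3.
Ends in 1: not divisible by 5.
7: 26561291 = 7·3794470 + 1
11: 26561291 = 11·2414662 + 9
13: 26561291 = 13·2043176 + 3
17: 26561291 = 17·1562428 + 15
19: 26561291 = 19·1397962 + 13
23: 26561291 = 23·1154838 + 17
29: 26561291 = 29·915906 + 17
31: 26561291 = 31·856815 + 26
37: 26561291 = 37·717872 + 27
41: 26561291 = 41·647836 + 15
43: 26561291 = 43·617704 + 19
47: 26561291 = 47·565133 + 40
53: 26561291 = 53·501156 + 23
59: 26561291 = 59·450191 + 22
61: 26561291 = 61·435431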